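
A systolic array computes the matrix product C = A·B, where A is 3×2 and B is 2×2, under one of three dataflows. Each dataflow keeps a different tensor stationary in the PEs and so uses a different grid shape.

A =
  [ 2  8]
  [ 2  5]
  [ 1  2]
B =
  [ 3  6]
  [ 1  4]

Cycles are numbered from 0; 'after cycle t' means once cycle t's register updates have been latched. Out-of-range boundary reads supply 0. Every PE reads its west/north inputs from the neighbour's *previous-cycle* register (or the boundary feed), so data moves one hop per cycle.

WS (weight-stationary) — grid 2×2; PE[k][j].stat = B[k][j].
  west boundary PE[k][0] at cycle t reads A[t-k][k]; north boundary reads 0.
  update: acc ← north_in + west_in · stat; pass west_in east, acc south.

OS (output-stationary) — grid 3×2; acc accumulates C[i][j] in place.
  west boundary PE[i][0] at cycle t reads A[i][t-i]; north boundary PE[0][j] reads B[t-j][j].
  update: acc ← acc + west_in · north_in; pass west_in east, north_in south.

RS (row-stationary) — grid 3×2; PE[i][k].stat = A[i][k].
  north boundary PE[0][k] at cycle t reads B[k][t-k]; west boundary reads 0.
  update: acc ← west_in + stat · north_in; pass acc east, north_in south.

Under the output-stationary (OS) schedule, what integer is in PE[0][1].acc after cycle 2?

PE[0][1].acc = 44

OS (3×2). Following PE[0][1] plus its west/north inputs:
  step 0 · PE0,0: acc=6; fwd→2 fwd↓3
  step 0 · PE0,1: acc=0; fwd→0 fwd↓0
  step 1 · PE0,0: acc=14; fwd→8 fwd↓1
  step 1 · PE0,1: acc=12; fwd→2 fwd↓6
  step 2 · PE0,0: acc=14; fwd→0 fwd↓0
  step 2 · PE0,1: acc=44; fwd→8 fwd↓4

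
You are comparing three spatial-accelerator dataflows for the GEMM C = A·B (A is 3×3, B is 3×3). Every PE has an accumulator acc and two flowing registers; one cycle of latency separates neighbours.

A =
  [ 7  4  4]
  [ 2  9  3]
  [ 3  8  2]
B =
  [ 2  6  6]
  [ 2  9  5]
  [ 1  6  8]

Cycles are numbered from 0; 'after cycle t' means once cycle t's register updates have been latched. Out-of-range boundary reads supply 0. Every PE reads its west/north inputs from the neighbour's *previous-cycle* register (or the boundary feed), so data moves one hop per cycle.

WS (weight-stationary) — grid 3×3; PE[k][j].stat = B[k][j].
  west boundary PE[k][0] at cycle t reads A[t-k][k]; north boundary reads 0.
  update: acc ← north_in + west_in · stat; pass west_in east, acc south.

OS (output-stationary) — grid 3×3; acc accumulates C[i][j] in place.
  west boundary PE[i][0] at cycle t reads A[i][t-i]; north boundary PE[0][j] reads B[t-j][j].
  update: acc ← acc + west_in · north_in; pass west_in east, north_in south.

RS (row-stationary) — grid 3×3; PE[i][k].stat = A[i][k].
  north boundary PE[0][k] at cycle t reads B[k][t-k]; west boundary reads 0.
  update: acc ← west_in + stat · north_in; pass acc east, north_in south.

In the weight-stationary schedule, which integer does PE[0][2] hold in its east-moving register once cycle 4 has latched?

WS 3×3: PE[0][2] cycle-by-cycle (with neighbour feeds):
  after 0 — PE[0][1] acc=0, pass-E 0, pass-S 0
  after 0 — PE[0][2] acc=0, pass-E 0, pass-S 0
  after 1 — PE[0][1] acc=42, pass-E 7, pass-S 42
  after 1 — PE[0][2] acc=0, pass-E 0, pass-S 0
  after 2 — PE[0][1] acc=12, pass-E 2, pass-S 12
  after 2 — PE[0][2] acc=42, pass-E 7, pass-S 42
  after 3 — PE[0][1] acc=18, pass-E 3, pass-S 18
  after 3 — PE[0][2] acc=12, pass-E 2, pass-S 12
  after 4 — PE[0][1] acc=0, pass-E 0, pass-S 0
  after 4 — PE[0][2] acc=18, pass-E 3, pass-S 18

register = 3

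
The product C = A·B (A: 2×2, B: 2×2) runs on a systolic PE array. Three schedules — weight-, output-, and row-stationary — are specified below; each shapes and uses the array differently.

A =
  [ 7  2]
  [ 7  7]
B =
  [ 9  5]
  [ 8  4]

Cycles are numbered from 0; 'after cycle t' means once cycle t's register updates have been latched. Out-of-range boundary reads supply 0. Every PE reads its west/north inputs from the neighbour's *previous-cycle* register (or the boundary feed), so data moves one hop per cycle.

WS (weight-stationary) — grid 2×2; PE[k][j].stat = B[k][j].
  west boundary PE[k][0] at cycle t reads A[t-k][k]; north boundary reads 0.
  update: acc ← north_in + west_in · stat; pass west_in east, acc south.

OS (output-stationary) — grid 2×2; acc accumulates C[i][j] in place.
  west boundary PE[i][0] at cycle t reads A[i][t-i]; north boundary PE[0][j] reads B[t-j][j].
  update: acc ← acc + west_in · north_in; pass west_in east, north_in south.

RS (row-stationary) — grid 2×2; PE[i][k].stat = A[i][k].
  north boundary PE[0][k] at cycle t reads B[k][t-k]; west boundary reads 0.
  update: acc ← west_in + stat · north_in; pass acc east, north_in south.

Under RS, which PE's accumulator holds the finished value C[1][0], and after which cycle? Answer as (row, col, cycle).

Under RS, C[1][0] lands at PE[1][1]:
  @0  [1,1]  acc 0  |  →0  ↓0
  @1  [1,1]  acc 0  |  →0  ↓0
  @2  [1,1]  acc 119  |  →119  ↓8

(row, col, cycle) = (1, 1, 2)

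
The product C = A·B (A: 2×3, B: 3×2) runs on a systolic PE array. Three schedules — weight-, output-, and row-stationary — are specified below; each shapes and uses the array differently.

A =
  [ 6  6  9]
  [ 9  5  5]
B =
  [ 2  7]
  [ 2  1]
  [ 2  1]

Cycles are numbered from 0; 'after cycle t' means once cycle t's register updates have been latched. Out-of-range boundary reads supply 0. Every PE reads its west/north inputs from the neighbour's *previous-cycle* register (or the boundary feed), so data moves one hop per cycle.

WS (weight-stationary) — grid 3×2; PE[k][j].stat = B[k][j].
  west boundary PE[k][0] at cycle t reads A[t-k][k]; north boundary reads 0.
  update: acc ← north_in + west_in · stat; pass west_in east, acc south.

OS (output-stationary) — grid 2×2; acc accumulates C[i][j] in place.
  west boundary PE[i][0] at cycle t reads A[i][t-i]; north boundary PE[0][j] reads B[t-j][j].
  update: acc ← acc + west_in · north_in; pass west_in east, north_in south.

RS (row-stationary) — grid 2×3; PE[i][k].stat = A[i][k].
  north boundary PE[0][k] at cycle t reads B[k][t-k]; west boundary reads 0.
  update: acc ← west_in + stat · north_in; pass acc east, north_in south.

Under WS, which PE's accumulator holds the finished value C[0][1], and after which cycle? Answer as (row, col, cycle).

WS: C[0][1] accumulates in PE[2][1]:
  t=0 PE[2][1]: acc=0 h=0 v=0
  t=1 PE[2][1]: acc=0 h=0 v=0
  t=2 PE[2][1]: acc=0 h=0 v=0
  t=3 PE[2][1]: acc=57 h=9 v=57

(row, col, cycle) = (2, 1, 3)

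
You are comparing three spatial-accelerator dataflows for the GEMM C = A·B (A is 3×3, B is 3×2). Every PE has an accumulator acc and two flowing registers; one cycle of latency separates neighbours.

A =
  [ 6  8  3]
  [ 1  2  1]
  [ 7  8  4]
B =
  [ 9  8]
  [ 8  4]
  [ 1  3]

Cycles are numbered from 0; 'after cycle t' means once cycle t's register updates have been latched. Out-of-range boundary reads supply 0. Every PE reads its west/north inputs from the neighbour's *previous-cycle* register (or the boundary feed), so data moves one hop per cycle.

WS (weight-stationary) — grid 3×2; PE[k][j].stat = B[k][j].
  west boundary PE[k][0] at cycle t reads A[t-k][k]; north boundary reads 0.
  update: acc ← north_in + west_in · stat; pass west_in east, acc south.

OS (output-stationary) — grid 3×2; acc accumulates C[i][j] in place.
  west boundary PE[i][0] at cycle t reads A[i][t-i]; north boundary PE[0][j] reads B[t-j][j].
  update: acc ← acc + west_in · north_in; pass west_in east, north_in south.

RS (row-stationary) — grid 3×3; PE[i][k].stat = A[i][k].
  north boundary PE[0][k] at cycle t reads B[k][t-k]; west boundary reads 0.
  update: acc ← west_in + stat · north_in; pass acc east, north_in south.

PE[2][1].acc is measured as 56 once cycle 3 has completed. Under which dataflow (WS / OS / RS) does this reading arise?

WS (3×2 grid), PE[2][1]:
  after 0 — PE[2][1] acc=0, pass-E 0, pass-S 0
  after 1 — PE[2][1] acc=0, pass-E 0, pass-S 0
  after 2 — PE[2][1] acc=0, pass-E 0, pass-S 0
  after 3 — PE[2][1] acc=89, pass-E 3, pass-S 89
OS (3×2 grid), PE[2][1]:
  after 0 — PE[2][1] acc=0, pass-E 0, pass-S 0
  after 1 — PE[2][1] acc=0, pass-E 0, pass-S 0
  after 2 — PE[2][1] acc=0, pass-E 0, pass-S 0
  after 3 — PE[2][1] acc=56, pass-E 7, pass-S 8
RS (3×3 grid), PE[2][1]:
  after 0 — PE[2][1] acc=0, pass-E 0, pass-S 0
  after 1 — PE[2][1] acc=0, pass-E 0, pass-S 0
  after 2 — PE[2][1] acc=0, pass-E 0, pass-S 0
  after 3 — PE[2][1] acc=127, pass-E 127, pass-S 8

dataflow = OS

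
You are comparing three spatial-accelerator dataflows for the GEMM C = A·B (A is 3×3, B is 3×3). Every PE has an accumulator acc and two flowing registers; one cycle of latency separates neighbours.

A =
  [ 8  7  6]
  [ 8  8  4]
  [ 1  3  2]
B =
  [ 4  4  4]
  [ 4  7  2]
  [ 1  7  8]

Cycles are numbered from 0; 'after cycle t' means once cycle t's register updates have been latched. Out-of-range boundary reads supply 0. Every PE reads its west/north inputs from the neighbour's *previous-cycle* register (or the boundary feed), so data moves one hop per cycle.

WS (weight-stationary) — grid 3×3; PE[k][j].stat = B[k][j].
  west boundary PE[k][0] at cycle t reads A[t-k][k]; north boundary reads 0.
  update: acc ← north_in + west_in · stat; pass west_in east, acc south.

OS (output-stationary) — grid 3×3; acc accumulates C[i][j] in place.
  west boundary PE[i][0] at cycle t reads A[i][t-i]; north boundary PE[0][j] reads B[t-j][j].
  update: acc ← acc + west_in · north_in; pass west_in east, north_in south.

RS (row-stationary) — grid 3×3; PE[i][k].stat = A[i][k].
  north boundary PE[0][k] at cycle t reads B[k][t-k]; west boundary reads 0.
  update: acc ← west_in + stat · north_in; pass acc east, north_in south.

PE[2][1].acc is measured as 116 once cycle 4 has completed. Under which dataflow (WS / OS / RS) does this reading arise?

— WS: 3×3; PE[2][1] trace:
  c0 r2c1: 0 / 0 / 0
  c1 r2c1: 0 / 0 / 0
  c2 r2c1: 0 / 0 / 0
  c3 r2c1: 123 / 6 / 123
  c4 r2c1: 116 / 4 / 116
— OS: 3×3; PE[2][1] trace:
  c0 r2c1: 0 / 0 / 0
  c1 r2c1: 0 / 0 / 0
  c2 r2c1: 0 / 0 / 0
  c3 r2c1: 4 / 1 / 4
  c4 r2c1: 25 / 3 / 7
— RS: 3×3; PE[2][1] trace:
  c0 r2c1: 0 / 0 / 0
  c1 r2c1: 0 / 0 / 0
  c2 r2c1: 0 / 0 / 0
  c3 r2c1: 16 / 16 / 4
  c4 r2c1: 25 / 25 / 7

dataflow = WS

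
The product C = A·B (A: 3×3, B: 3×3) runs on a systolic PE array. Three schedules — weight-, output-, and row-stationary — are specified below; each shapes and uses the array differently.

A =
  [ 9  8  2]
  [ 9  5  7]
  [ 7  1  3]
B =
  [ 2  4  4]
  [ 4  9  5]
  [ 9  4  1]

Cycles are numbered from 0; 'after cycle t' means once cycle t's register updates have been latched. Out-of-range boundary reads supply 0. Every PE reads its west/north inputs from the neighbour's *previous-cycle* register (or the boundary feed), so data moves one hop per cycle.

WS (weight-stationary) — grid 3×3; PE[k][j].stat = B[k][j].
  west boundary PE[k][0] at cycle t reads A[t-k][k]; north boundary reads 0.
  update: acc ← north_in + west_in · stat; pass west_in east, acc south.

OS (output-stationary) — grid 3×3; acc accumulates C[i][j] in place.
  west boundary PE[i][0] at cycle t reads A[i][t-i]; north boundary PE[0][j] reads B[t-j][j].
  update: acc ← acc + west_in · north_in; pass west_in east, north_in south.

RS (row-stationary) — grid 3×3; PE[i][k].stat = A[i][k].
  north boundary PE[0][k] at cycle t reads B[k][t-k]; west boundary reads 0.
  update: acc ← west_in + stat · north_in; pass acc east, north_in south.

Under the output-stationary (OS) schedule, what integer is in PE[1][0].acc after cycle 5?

OS (3×3). Following PE[1][0] plus its west/north inputs:
  after 0 — PE[0][0] acc=18, pass-E 9, pass-S 2
  after 0 — PE[1][0] acc=0, pass-E 0, pass-S 0
  after 1 — PE[0][0] acc=50, pass-E 8, pass-S 4
  after 1 — PE[1][0] acc=18, pass-E 9, pass-S 2
  after 2 — PE[0][0] acc=68, pass-E 2, pass-S 9
  after 2 — PE[1][0] acc=38, pass-E 5, pass-S 4
  after 3 — PE[0][0] acc=68, pass-E 0, pass-S 0
  after 3 — PE[1][0] acc=101, pass-E 7, pass-S 9
  after 4 — PE[0][0] acc=68, pass-E 0, pass-S 0
  after 4 — PE[1][0] acc=101, pass-E 0, pass-S 0
  after 5 — PE[0][0] acc=68, pass-E 0, pass-S 0
  after 5 — PE[1][0] acc=101, pass-E 0, pass-S 0

PE[1][0].acc = 101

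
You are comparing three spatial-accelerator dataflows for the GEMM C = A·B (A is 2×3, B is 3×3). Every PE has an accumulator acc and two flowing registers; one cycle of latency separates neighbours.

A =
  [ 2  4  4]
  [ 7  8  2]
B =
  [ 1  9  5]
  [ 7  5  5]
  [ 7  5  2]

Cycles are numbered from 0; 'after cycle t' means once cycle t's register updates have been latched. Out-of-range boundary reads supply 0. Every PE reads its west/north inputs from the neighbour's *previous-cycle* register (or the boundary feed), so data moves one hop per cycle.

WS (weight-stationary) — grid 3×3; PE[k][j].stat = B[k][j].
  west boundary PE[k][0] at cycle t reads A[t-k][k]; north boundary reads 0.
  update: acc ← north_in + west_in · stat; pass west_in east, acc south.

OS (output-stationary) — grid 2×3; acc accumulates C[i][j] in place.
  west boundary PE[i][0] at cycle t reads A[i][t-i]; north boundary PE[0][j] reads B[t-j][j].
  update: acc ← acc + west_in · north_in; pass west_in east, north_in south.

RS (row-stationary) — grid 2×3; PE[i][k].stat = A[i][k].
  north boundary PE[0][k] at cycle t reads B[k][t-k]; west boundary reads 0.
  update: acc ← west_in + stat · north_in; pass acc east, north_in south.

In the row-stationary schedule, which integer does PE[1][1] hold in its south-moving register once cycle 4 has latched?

RS 2×3: PE[1][1] cycle-by-cycle (with neighbour feeds):
  0: (0,1).acc=0  regs=<0,0>
  0: (1,0).acc=0  regs=<0,0>
  0: (1,1).acc=0  regs=<0,0>
  1: (0,1).acc=30  regs=<30,7>
  1: (1,0).acc=7  regs=<7,1>
  1: (1,1).acc=0  regs=<0,0>
  2: (0,1).acc=38  regs=<38,5>
  2: (1,0).acc=63  regs=<63,9>
  2: (1,1).acc=63  regs=<63,7>
  3: (0,1).acc=30  regs=<30,5>
  3: (1,0).acc=35  regs=<35,5>
  3: (1,1).acc=103  regs=<103,5>
  4: (0,1).acc=0  regs=<0,0>
  4: (1,0).acc=0  regs=<0,0>
  4: (1,1).acc=75  regs=<75,5>

register = 5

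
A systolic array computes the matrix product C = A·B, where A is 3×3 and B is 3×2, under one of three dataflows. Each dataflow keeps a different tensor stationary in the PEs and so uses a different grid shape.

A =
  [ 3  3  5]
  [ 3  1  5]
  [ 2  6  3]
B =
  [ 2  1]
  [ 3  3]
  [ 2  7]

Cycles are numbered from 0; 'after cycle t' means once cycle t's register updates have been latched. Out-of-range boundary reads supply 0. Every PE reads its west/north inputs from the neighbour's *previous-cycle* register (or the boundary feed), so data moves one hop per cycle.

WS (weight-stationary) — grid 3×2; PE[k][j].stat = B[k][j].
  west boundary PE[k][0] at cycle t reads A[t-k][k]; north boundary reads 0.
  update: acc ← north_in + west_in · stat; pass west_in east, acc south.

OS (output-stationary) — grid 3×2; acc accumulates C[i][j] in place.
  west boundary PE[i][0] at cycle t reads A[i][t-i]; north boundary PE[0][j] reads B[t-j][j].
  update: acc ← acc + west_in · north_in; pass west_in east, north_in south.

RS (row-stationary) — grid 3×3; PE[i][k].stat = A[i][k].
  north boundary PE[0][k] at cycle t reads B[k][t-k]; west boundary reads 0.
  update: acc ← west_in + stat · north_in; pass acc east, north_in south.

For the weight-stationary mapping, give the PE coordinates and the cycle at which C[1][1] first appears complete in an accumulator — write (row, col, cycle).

WS — PE[2][1] is where C[1][1] collects:
  c0 r2c1: 0 / 0 / 0
  c1 r2c1: 0 / 0 / 0
  c2 r2c1: 0 / 0 / 0
  c3 r2c1: 47 / 5 / 47
  c4 r2c1: 41 / 5 / 41

(row, col, cycle) = (2, 1, 4)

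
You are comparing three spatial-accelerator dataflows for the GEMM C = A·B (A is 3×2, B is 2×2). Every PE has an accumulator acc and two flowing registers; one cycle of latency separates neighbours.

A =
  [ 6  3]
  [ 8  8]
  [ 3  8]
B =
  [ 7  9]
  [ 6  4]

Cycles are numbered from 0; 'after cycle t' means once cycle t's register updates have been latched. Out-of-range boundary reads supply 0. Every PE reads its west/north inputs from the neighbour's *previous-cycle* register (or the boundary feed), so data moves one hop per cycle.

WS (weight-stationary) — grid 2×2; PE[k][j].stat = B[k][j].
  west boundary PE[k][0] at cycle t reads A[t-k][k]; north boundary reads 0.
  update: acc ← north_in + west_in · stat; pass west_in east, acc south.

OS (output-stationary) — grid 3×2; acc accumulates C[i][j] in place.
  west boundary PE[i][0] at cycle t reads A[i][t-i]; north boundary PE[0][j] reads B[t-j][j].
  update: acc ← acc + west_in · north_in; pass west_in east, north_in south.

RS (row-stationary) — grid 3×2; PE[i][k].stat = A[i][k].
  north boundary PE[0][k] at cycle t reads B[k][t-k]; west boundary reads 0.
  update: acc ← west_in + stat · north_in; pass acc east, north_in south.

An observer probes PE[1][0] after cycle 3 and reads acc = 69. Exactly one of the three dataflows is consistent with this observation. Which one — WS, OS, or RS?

dataflow = WS

Under WS (2×2), PE[1][0]:
  cycle 0: PE[1][0] → acc 0, east 0, south 0
  cycle 1: PE[1][0] → acc 60, east 3, south 60
  cycle 2: PE[1][0] → acc 104, east 8, south 104
  cycle 3: PE[1][0] → acc 69, east 8, south 69
Under OS (3×2), PE[1][0]:
  cycle 0: PE[1][0] → acc 0, east 0, south 0
  cycle 1: PE[1][0] → acc 56, east 8, south 7
  cycle 2: PE[1][0] → acc 104, east 8, south 6
  cycle 3: PE[1][0] → acc 104, east 0, south 0
Under RS (3×2), PE[1][0]:
  cycle 0: PE[1][0] → acc 0, east 0, south 0
  cycle 1: PE[1][0] → acc 56, east 56, south 7
  cycle 2: PE[1][0] → acc 72, east 72, south 9
  cycle 3: PE[1][0] → acc 0, east 0, south 0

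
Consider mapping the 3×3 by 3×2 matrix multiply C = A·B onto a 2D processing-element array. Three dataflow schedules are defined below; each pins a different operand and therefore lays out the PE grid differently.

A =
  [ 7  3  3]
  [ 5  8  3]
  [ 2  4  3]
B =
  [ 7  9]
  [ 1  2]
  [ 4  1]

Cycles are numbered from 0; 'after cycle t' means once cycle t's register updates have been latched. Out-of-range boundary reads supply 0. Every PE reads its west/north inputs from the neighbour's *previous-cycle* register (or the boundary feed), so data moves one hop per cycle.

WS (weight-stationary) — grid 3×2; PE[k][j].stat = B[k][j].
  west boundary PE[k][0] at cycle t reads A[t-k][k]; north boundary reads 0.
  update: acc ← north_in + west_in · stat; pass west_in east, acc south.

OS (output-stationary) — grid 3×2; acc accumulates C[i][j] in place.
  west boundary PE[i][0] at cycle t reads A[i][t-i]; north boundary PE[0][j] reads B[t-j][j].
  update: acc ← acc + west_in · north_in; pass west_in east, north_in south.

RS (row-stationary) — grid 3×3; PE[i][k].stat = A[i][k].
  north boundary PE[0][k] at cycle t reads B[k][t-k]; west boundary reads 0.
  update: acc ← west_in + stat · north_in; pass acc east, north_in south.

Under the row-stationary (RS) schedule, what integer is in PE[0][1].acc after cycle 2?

PE[0][1].acc = 69

RS (3×3). Following PE[0][1] plus its west/north inputs:
  c0 r0c0: 49 / 49 / 7
  c0 r0c1: 0 / 0 / 0
  c1 r0c0: 63 / 63 / 9
  c1 r0c1: 52 / 52 / 1
  c2 r0c0: 0 / 0 / 0
  c2 r0c1: 69 / 69 / 2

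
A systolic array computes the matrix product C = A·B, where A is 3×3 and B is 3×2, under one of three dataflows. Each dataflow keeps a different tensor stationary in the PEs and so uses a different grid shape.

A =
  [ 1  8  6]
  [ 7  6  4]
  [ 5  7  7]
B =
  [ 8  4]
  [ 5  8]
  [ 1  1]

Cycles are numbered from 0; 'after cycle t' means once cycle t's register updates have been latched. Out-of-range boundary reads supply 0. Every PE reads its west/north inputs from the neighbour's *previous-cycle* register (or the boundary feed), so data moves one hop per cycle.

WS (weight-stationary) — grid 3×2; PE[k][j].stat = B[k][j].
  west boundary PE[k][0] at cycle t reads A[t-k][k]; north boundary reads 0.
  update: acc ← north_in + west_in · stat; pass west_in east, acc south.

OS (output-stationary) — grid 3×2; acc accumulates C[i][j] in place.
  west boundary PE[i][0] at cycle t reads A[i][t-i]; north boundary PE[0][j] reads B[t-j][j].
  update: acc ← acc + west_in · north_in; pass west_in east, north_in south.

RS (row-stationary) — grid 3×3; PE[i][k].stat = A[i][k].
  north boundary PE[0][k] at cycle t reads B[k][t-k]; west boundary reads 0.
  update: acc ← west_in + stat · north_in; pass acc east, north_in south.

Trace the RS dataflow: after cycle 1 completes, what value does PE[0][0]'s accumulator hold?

PE[0][0].acc = 4

RS (3×3). Following PE[0][0] plus its west/north inputs:
  cycle 0: PE[0][0] → acc 8, east 8, south 8
  cycle 1: PE[0][0] → acc 4, east 4, south 4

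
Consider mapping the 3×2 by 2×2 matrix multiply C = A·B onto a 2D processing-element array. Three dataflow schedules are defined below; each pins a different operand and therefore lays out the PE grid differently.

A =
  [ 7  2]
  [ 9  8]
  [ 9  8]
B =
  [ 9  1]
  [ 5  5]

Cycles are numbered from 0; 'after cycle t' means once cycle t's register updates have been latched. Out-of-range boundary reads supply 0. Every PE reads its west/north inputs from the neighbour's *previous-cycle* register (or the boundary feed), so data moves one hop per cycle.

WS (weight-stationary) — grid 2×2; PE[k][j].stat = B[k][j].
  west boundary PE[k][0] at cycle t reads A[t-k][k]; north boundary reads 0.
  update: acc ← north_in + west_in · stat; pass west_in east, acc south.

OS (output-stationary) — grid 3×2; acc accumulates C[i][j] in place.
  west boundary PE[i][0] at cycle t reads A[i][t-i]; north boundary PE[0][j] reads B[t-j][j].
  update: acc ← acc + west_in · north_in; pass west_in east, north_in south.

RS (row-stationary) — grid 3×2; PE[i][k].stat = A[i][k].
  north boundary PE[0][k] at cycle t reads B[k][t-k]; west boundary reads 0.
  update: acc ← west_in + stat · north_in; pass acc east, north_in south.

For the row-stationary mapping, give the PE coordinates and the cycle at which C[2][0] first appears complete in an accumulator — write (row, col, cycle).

RS — PE[2][1] is where C[2][0] collects:
  after 0 — PE[2][1] acc=0, pass-E 0, pass-S 0
  after 1 — PE[2][1] acc=0, pass-E 0, pass-S 0
  after 2 — PE[2][1] acc=0, pass-E 0, pass-S 0
  after 3 — PE[2][1] acc=121, pass-E 121, pass-S 5

(row, col, cycle) = (2, 1, 3)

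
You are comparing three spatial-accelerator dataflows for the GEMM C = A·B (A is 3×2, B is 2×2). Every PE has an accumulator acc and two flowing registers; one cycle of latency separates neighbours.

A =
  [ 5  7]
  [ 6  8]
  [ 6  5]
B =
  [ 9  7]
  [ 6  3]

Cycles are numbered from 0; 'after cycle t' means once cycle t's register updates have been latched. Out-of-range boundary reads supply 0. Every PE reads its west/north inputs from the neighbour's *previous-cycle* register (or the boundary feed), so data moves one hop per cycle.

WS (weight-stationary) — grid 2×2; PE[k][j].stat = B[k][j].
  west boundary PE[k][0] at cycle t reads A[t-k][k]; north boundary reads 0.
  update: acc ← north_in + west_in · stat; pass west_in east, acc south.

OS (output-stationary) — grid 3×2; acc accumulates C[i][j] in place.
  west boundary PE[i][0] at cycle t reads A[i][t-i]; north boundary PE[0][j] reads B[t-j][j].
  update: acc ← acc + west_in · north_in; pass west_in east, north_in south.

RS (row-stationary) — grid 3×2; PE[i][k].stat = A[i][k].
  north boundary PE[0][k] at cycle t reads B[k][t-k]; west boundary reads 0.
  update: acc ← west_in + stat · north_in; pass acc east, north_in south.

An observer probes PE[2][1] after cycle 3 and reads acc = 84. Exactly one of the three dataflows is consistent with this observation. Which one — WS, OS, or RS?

dataflow = RS

— WS: 2×2 array has no PE[2][1].
OS (3×2 grid), PE[2][1]:
  0: (2,1).acc=0  regs=<0,0>
  1: (2,1).acc=0  regs=<0,0>
  2: (2,1).acc=0  regs=<0,0>
  3: (2,1).acc=42  regs=<6,7>
RS (3×2 grid), PE[2][1]:
  0: (2,1).acc=0  regs=<0,0>
  1: (2,1).acc=0  regs=<0,0>
  2: (2,1).acc=0  regs=<0,0>
  3: (2,1).acc=84  regs=<84,6>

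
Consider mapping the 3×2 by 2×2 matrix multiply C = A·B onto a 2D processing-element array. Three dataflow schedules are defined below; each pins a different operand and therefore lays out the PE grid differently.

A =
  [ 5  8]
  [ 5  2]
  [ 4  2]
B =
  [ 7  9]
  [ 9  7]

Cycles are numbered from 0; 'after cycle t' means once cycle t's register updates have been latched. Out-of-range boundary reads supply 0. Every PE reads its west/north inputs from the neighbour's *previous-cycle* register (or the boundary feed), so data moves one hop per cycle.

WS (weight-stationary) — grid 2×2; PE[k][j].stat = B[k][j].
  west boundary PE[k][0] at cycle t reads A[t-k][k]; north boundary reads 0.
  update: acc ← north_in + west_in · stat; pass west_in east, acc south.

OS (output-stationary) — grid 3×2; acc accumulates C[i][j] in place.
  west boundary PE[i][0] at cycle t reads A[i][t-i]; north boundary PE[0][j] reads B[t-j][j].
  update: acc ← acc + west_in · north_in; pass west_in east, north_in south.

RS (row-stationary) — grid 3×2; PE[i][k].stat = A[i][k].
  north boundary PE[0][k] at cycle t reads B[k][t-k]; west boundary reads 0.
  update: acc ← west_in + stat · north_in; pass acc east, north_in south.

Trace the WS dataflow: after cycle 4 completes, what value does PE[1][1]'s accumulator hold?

WS 2×2: PE[1][1] cycle-by-cycle (with neighbour feeds):
  step 0 · PE0,1: acc=0; fwd→0 fwd↓0
  step 0 · PE1,0: acc=0; fwd→0 fwd↓0
  step 0 · PE1,1: acc=0; fwd→0 fwd↓0
  step 1 · PE0,1: acc=45; fwd→5 fwd↓45
  step 1 · PE1,0: acc=107; fwd→8 fwd↓107
  step 1 · PE1,1: acc=0; fwd→0 fwd↓0
  step 2 · PE0,1: acc=45; fwd→5 fwd↓45
  step 2 · PE1,0: acc=53; fwd→2 fwd↓53
  step 2 · PE1,1: acc=101; fwd→8 fwd↓101
  step 3 · PE0,1: acc=36; fwd→4 fwd↓36
  step 3 · PE1,0: acc=46; fwd→2 fwd↓46
  step 3 · PE1,1: acc=59; fwd→2 fwd↓59
  step 4 · PE0,1: acc=0; fwd→0 fwd↓0
  step 4 · PE1,0: acc=0; fwd→0 fwd↓0
  step 4 · PE1,1: acc=50; fwd→2 fwd↓50

PE[1][1].acc = 50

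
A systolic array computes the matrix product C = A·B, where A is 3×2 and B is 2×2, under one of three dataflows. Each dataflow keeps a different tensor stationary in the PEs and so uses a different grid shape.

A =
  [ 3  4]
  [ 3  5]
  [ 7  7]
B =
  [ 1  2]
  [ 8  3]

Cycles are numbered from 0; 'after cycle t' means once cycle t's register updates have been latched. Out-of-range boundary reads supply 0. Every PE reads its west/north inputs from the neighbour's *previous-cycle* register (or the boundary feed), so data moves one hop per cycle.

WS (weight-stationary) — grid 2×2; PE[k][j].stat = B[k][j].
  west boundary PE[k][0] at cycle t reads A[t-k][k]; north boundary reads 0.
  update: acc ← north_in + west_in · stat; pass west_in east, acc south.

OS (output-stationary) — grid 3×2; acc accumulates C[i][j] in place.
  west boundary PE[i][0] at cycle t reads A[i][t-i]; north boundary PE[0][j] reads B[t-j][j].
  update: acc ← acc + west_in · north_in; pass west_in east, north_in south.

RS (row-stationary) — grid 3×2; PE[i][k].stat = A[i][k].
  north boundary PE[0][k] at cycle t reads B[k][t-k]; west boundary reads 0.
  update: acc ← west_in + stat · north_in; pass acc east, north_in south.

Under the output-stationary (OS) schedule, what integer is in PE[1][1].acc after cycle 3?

PE[1][1].acc = 21

OS 3×2: PE[1][1] cycle-by-cycle (with neighbour feeds):
  step 0 · PE0,1: acc=0; fwd→0 fwd↓0
  step 0 · PE1,0: acc=0; fwd→0 fwd↓0
  step 0 · PE1,1: acc=0; fwd→0 fwd↓0
  step 1 · PE0,1: acc=6; fwd→3 fwd↓2
  step 1 · PE1,0: acc=3; fwd→3 fwd↓1
  step 1 · PE1,1: acc=0; fwd→0 fwd↓0
  step 2 · PE0,1: acc=18; fwd→4 fwd↓3
  step 2 · PE1,0: acc=43; fwd→5 fwd↓8
  step 2 · PE1,1: acc=6; fwd→3 fwd↓2
  step 3 · PE0,1: acc=18; fwd→0 fwd↓0
  step 3 · PE1,0: acc=43; fwd→0 fwd↓0
  step 3 · PE1,1: acc=21; fwd→5 fwd↓3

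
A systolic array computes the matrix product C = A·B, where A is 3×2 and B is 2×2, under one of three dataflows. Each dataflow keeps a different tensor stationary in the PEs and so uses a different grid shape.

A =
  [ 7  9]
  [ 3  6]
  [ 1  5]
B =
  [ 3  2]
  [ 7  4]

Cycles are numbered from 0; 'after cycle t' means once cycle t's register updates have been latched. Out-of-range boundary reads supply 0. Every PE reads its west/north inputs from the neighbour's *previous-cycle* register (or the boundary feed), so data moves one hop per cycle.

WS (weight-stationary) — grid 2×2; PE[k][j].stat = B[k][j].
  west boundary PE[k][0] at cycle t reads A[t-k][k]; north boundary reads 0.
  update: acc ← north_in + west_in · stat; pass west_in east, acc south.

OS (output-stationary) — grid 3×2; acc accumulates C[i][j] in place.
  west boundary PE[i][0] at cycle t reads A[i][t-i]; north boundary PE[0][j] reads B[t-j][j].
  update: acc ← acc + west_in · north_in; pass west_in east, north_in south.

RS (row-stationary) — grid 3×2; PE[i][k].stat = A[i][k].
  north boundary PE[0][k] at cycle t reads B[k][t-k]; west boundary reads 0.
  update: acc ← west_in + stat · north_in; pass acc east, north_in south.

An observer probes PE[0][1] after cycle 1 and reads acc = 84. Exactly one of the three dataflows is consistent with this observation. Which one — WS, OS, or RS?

WS (2×2 grid), PE[0][1]:
  step 0 · PE0,1: acc=0; fwd→0 fwd↓0
  step 1 · PE0,1: acc=14; fwd→7 fwd↓14
OS (3×2 grid), PE[0][1]:
  step 0 · PE0,1: acc=0; fwd→0 fwd↓0
  step 1 · PE0,1: acc=14; fwd→7 fwd↓2
RS (3×2 grid), PE[0][1]:
  step 0 · PE0,1: acc=0; fwd→0 fwd↓0
  step 1 · PE0,1: acc=84; fwd→84 fwd↓7

dataflow = RS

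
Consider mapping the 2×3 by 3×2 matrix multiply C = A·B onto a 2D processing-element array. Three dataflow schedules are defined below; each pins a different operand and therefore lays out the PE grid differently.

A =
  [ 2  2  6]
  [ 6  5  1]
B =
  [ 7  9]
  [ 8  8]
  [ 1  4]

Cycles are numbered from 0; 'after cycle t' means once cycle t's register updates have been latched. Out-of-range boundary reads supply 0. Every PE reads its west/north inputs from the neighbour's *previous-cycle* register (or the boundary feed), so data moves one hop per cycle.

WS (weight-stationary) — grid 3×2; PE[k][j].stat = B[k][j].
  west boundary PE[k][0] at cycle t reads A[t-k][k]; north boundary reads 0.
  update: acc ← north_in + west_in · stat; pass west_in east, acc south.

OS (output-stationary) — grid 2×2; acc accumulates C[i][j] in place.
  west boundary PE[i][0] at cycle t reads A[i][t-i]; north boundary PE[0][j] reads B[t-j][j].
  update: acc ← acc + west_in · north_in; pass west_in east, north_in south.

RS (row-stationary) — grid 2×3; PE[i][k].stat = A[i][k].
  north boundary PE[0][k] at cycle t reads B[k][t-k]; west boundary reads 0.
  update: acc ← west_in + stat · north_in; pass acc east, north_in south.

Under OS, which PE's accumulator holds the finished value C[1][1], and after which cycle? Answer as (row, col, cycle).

(row, col, cycle) = (1, 1, 4)

OS — PE[1][1] is where C[1][1] collects:
  [0] (1,1) acc=0 (h:0 v:0)
  [1] (1,1) acc=0 (h:0 v:0)
  [2] (1,1) acc=54 (h:6 v:9)
  [3] (1,1) acc=94 (h:5 v:8)
  [4] (1,1) acc=98 (h:1 v:4)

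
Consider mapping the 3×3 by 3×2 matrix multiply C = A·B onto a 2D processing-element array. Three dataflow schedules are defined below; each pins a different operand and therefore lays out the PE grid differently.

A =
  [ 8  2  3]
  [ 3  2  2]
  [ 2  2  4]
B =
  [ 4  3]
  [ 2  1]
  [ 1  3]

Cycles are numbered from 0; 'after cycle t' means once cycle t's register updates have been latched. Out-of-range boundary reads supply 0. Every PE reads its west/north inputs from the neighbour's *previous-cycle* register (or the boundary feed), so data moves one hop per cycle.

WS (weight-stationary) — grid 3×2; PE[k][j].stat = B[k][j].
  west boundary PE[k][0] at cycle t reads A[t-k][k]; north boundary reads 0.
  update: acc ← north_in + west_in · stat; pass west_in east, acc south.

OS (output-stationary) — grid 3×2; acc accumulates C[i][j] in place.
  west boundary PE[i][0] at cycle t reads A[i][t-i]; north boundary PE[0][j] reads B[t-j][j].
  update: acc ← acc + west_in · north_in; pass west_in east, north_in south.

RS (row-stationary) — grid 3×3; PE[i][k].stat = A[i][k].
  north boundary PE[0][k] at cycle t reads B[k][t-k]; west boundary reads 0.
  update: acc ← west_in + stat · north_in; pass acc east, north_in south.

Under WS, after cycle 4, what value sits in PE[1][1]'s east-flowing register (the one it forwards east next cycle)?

Tracing WS — 3×2 array, target PE[1][1]:
  @0  [0,1]  acc 0  |  →0  ↓0
  @0  [1,0]  acc 0  |  →0  ↓0
  @0  [1,1]  acc 0  |  →0  ↓0
  @1  [0,1]  acc 24  |  →8  ↓24
  @1  [1,0]  acc 36  |  →2  ↓36
  @1  [1,1]  acc 0  |  →0  ↓0
  @2  [0,1]  acc 9  |  →3  ↓9
  @2  [1,0]  acc 16  |  →2  ↓16
  @2  [1,1]  acc 26  |  →2  ↓26
  @3  [0,1]  acc 6  |  →2  ↓6
  @3  [1,0]  acc 12  |  →2  ↓12
  @3  [1,1]  acc 11  |  →2  ↓11
  @4  [0,1]  acc 0  |  →0  ↓0
  @4  [1,0]  acc 0  |  →0  ↓0
  @4  [1,1]  acc 8  |  →2  ↓8

register = 2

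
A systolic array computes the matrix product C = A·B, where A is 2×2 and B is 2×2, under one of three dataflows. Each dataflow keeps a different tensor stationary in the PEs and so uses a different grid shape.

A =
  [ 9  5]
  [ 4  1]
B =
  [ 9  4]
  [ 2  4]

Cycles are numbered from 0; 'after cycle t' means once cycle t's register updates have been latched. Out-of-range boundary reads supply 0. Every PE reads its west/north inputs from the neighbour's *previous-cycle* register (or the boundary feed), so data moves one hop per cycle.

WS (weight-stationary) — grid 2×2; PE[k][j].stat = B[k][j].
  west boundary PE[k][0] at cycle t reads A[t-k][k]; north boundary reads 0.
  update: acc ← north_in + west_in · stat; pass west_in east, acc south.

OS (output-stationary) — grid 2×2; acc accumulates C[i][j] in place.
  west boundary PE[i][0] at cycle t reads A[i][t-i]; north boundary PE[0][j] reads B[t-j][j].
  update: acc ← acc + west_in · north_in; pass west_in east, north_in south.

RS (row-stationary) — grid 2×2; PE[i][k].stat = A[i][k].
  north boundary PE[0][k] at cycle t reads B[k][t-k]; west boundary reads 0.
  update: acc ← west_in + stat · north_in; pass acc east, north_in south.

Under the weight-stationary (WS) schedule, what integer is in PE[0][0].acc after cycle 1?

WS (2×2). Following PE[0][0] plus its west/north inputs:
  0: (0,0).acc=81  regs=<9,81>
  1: (0,0).acc=36  regs=<4,36>

PE[0][0].acc = 36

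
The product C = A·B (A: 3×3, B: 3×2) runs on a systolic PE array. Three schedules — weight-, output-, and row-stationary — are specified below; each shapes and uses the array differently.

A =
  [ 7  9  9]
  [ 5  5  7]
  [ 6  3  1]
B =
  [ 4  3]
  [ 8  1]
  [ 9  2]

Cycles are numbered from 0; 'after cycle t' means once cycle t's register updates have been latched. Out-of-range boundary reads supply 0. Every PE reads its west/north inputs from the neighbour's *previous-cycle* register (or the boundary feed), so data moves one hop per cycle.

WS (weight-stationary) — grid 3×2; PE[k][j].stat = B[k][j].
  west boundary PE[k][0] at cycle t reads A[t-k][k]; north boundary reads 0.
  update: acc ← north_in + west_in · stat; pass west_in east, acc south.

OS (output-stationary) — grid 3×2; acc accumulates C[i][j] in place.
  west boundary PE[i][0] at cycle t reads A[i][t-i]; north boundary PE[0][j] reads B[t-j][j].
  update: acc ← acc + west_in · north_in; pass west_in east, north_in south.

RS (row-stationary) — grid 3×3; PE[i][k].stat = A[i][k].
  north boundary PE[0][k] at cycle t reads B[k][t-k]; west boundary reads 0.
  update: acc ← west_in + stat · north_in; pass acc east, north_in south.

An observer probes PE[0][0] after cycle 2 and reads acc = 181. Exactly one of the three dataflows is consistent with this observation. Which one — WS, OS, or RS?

dataflow = OS

Under WS (3×2), PE[0][0]:
  c0 r0c0: 28 / 7 / 28
  c1 r0c0: 20 / 5 / 20
  c2 r0c0: 24 / 6 / 24
Under OS (3×2), PE[0][0]:
  c0 r0c0: 28 / 7 / 4
  c1 r0c0: 100 / 9 / 8
  c2 r0c0: 181 / 9 / 9
Under RS (3×3), PE[0][0]:
  c0 r0c0: 28 / 28 / 4
  c1 r0c0: 21 / 21 / 3
  c2 r0c0: 0 / 0 / 0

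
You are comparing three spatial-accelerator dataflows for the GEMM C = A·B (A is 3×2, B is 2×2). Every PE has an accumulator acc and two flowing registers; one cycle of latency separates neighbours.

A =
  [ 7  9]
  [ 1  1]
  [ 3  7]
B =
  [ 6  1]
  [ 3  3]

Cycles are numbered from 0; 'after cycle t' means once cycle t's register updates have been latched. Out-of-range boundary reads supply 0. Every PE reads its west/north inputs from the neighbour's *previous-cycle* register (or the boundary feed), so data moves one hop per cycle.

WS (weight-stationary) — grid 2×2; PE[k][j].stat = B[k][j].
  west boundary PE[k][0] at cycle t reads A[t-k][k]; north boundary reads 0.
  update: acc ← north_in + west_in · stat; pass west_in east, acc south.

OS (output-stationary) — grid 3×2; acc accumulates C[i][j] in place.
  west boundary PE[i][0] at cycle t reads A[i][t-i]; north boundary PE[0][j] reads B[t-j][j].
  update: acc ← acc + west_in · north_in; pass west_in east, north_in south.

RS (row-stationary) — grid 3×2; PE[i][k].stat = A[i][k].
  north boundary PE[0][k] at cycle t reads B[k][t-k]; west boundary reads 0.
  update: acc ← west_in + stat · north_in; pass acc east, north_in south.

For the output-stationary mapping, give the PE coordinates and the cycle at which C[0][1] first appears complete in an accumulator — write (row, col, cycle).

(row, col, cycle) = (0, 1, 2)

OS — PE[0][1] is where C[0][1] collects:
  t=0 PE[0][1]: acc=0 h=0 v=0
  t=1 PE[0][1]: acc=7 h=7 v=1
  t=2 PE[0][1]: acc=34 h=9 v=3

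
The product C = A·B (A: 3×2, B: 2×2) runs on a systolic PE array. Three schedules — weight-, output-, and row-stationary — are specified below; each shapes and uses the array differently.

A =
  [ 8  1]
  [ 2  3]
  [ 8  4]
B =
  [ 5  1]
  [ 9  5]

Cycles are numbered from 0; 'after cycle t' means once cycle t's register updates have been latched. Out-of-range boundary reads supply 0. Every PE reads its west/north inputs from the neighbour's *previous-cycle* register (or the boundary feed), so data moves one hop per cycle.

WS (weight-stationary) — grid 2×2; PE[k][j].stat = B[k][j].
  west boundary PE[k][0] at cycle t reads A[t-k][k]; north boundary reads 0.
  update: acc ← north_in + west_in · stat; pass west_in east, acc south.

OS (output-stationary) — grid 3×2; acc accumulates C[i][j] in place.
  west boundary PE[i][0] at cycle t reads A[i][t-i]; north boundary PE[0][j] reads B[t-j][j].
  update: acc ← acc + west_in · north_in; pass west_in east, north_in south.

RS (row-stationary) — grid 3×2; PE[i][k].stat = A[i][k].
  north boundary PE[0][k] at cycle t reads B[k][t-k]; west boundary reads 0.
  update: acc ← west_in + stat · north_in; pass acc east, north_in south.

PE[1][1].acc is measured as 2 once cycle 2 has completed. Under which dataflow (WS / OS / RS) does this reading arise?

dataflow = OS

— WS: 2×2; PE[1][1] trace:
  t=0 PE[1][1]: acc=0 h=0 v=0
  t=1 PE[1][1]: acc=0 h=0 v=0
  t=2 PE[1][1]: acc=13 h=1 v=13
— OS: 3×2; PE[1][1] trace:
  t=0 PE[1][1]: acc=0 h=0 v=0
  t=1 PE[1][1]: acc=0 h=0 v=0
  t=2 PE[1][1]: acc=2 h=2 v=1
— RS: 3×2; PE[1][1] trace:
  t=0 PE[1][1]: acc=0 h=0 v=0
  t=1 PE[1][1]: acc=0 h=0 v=0
  t=2 PE[1][1]: acc=37 h=37 v=9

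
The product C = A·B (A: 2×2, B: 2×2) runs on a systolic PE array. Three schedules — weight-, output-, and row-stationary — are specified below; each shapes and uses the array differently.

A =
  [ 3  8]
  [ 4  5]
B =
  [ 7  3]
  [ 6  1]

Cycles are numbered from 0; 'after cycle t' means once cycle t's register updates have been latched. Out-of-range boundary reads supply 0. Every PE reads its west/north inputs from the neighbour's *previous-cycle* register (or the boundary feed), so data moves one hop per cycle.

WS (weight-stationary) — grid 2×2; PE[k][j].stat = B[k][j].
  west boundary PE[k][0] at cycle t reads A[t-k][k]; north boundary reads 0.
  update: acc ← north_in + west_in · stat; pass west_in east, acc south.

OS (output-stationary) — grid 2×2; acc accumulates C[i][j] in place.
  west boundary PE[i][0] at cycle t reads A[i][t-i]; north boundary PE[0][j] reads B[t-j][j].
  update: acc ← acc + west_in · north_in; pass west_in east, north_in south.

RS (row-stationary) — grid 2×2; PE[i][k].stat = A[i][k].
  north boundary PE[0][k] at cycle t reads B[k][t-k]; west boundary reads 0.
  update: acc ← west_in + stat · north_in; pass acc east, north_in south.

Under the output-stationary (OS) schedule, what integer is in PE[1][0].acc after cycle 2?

OS 2×2: PE[1][0] cycle-by-cycle (with neighbour feeds):
  c0 r0c0: 21 / 3 / 7
  c0 r1c0: 0 / 0 / 0
  c1 r0c0: 69 / 8 / 6
  c1 r1c0: 28 / 4 / 7
  c2 r0c0: 69 / 0 / 0
  c2 r1c0: 58 / 5 / 6

PE[1][0].acc = 58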